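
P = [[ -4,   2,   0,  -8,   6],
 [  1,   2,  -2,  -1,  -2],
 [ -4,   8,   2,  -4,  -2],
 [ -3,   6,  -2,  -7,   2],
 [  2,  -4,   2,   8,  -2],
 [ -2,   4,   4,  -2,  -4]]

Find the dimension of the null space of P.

1

Row reduce to echelon form.
R2 ← R2 + (1/4)·R1: [0, 5/2, -2, -3, -1/2]
R3 ← R3 − R1: [0, 6, 2, 4, -8]
R4 ← R4 − (3/4)·R1: [0, 9/2, -2, -1, -5/2]
R5 ← R5 + (1/2)·R1: [0, -3, 2, 4, 1]
R6 ← R6 − (1/2)·R1: [0, 3, 4, 2, -7]
R3 ← R3 − (12/5)·R2: [0, 0, 34/5, 56/5, -34/5]
R4 ← R4 − (9/5)·R2: [0, 0, 8/5, 22/5, -8/5]
R5 ← R5 + (6/5)·R2: [0, 0, -2/5, 2/5, 2/5]
R6 ← R6 − (6/5)·R2: [0, 0, 32/5, 28/5, -32/5]
R4 ← R4 − (4/17)·R3: [0, 0, 0, 30/17, 0]
R5 ← R5 + (1/17)·R3: [0, 0, 0, 18/17, 0]
R6 ← R6 − (16/17)·R3: [0, 0, 0, -84/17, 0]
R5 ← R5 − (3/5)·R4: [0, 0, 0, 0, 0]
R6 ← R6 + (14/5)·R4: [0, 0, 0, 0, 0]
4 nonzero rows, so rank(P) = 4.
P has 5 columns; by rank–nullity, nullity = 5 − 4 = 1.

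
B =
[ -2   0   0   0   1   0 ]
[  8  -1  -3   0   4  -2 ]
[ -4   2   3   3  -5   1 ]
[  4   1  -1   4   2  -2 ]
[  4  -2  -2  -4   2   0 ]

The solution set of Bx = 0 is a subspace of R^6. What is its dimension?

3

Row reduce to echelon form.
R2 ← R2 + (4)·R1: [0, -1, -3, 0, 8, -2]
R3 ← R3 − (2)·R1: [0, 2, 3, 3, -7, 1]
R4 ← R4 + (2)·R1: [0, 1, -1, 4, 4, -2]
R5 ← R5 + (2)·R1: [0, -2, -2, -4, 4, 0]
R3 ← R3 + (2)·R2: [0, 0, -3, 3, 9, -3]
R4 ← R4 + R2: [0, 0, -4, 4, 12, -4]
R5 ← R5 − (2)·R2: [0, 0, 4, -4, -12, 4]
R4 ← R4 − (4/3)·R3: [0, 0, 0, 0, 0, 0]
R5 ← R5 + (4/3)·R3: [0, 0, 0, 0, 0, 0]
3 nonzero rows, so rank(B) = 3.
B has 6 columns; by rank–nullity, nullity = 6 − 3 = 3.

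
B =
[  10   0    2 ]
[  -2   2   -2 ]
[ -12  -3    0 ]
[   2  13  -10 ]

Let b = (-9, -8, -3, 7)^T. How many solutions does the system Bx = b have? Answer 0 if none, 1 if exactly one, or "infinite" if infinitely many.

0

Row reduce the augmented matrix [B | b].
R2 ← R2 + (1/5)·R1: [0, 2, -8/5, -49/5]
R3 ← R3 + (6/5)·R1: [0, -3, 12/5, -69/5]
R4 ← R4 − (1/5)·R1: [0, 13, -52/5, 44/5]
R3 ← R3 + (3/2)·R2: [0, 0, 0, -57/2]
R4 ← R4 − (13/2)·R2: [0, 0, 0, 145/2]
R4 ← R4 + (145/57)·R3: [0, 0, 0, 0]
The echelon form has 3 nonzero rows; the last pivot sits in the augmented column, so rank(B) = 2 but rank([B|b]) = 3.
Since the ranks differ, the system is inconsistent.
It has no solutions.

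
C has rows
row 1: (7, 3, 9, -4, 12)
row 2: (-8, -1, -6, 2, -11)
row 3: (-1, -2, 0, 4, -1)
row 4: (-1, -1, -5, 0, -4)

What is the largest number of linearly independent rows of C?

3

Row reduce to echelon form.
R2 ← R2 + (8/7)·R1: [0, 17/7, 30/7, -18/7, 19/7]
R3 ← R3 + (1/7)·R1: [0, -11/7, 9/7, 24/7, 5/7]
R4 ← R4 + (1/7)·R1: [0, -4/7, -26/7, -4/7, -16/7]
R3 ← R3 + (11/17)·R2: [0, 0, 69/17, 30/17, 42/17]
R4 ← R4 + (4/17)·R2: [0, 0, -46/17, -20/17, -28/17]
R4 ← R4 + (2/3)·R3: [0, 0, 0, 0, 0]
Echelon form has 3 nonzero rows, so rank(C) = 3.
The rank gives the maximum number of linearly independent rows: 3.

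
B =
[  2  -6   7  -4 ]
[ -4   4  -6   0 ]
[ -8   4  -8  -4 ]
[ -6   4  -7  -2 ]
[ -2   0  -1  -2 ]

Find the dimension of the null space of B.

2

Row reduce to echelon form.
R2 ← R2 + (2)·R1: [0, -8, 8, -8]
R3 ← R3 + (4)·R1: [0, -20, 20, -20]
R4 ← R4 + (3)·R1: [0, -14, 14, -14]
R5 ← R5 + R1: [0, -6, 6, -6]
R3 ← R3 − (5/2)·R2: [0, 0, 0, 0]
R4 ← R4 − (7/4)·R2: [0, 0, 0, 0]
R5 ← R5 − (3/4)·R2: [0, 0, 0, 0]
2 nonzero rows, so rank(B) = 2.
B has 4 columns; by rank–nullity, nullity = 4 − 2 = 2.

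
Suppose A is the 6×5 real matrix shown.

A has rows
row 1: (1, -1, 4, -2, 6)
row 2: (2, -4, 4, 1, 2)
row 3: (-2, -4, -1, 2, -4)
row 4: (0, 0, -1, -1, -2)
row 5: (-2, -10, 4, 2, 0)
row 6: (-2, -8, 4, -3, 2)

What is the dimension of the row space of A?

Row reduce to echelon form.
R2 ← R2 − (2)·R1: [0, -2, -4, 5, -10]
R3 ← R3 + (2)·R1: [0, -6, 7, -2, 8]
R5 ← R5 + (2)·R1: [0, -12, 12, -2, 12]
R6 ← R6 + (2)·R1: [0, -10, 12, -7, 14]
R3 ← R3 − (3)·R2: [0, 0, 19, -17, 38]
R5 ← R5 − (6)·R2: [0, 0, 36, -32, 72]
R6 ← R6 − (5)·R2: [0, 0, 32, -32, 64]
R4 ← R4 + (1/19)·R3: [0, 0, 0, -36/19, 0]
R5 ← R5 − (36/19)·R3: [0, 0, 0, 4/19, 0]
R6 ← R6 − (32/19)·R3: [0, 0, 0, -64/19, 0]
R5 ← R5 + (1/9)·R4: [0, 0, 0, 0, 0]
R6 ← R6 − (16/9)·R4: [0, 0, 0, 0, 0]
Echelon form has 4 nonzero rows, so rank(A) = 4.
The row space has dimension equal to the rank: 4.

4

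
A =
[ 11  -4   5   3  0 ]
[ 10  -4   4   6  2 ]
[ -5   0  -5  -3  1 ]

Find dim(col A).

Row reduce to echelon form.
R2 ← R2 − (10/11)·R1: [0, -4/11, -6/11, 36/11, 2]
R3 ← R3 + (5/11)·R1: [0, -20/11, -30/11, -18/11, 1]
R3 ← R3 − (5)·R2: [0, 0, 0, -18, -9]
Echelon form has 3 nonzero rows, so rank(A) = 3.
The column space has dimension equal to the rank: 3.

3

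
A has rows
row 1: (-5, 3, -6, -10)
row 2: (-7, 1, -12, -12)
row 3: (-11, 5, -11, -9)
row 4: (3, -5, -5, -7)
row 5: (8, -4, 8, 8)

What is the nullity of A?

1

Row reduce to echelon form.
R2 ← R2 − (7/5)·R1: [0, -16/5, -18/5, 2]
R3 ← R3 − (11/5)·R1: [0, -8/5, 11/5, 13]
R4 ← R4 + (3/5)·R1: [0, -16/5, -43/5, -13]
R5 ← R5 + (8/5)·R1: [0, 4/5, -8/5, -8]
R3 ← R3 − (1/2)·R2: [0, 0, 4, 12]
R4 ← R4 − R2: [0, 0, -5, -15]
R5 ← R5 + (1/4)·R2: [0, 0, -5/2, -15/2]
R4 ← R4 + (5/4)·R3: [0, 0, 0, 0]
R5 ← R5 + (5/8)·R3: [0, 0, 0, 0]
3 nonzero rows, so rank(A) = 3.
A has 4 columns; by rank–nullity, nullity = 4 − 3 = 1.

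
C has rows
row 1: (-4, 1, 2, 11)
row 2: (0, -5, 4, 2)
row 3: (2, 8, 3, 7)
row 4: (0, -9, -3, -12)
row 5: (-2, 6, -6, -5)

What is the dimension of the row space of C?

4

Row reduce to echelon form.
R3 ← R3 + (1/2)·R1: [0, 17/2, 4, 25/2]
R5 ← R5 − (1/2)·R1: [0, 11/2, -7, -21/2]
R3 ← R3 + (17/10)·R2: [0, 0, 54/5, 159/10]
R4 ← R4 − (9/5)·R2: [0, 0, -51/5, -78/5]
R5 ← R5 + (11/10)·R2: [0, 0, -13/5, -83/10]
R4 ← R4 + (17/18)·R3: [0, 0, 0, -7/12]
R5 ← R5 + (13/54)·R3: [0, 0, 0, -161/36]
R5 ← R5 − (23/3)·R4: [0, 0, 0, 0]
Echelon form has 4 nonzero rows, so rank(C) = 4.
The row space has dimension equal to the rank: 4.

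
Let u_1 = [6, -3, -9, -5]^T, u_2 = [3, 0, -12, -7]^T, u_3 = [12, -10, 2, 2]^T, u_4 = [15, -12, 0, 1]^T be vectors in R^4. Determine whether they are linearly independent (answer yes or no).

Form the matrix with these vectors as rows and row reduce.
R2 ← R2 − (1/2)·R1: [0, 3/2, -15/2, -9/2]
R3 ← R3 − (2)·R1: [0, -4, 20, 12]
R4 ← R4 − (5/2)·R1: [0, -9/2, 45/2, 27/2]
R3 ← R3 + (8/3)·R2: [0, 0, 0, 0]
R4 ← R4 + (3)·R2: [0, 0, 0, 0]
2 nonzero rows, so the 4 vectors span a space of dimension 2.
Since 2 < 4, the vectors are linearly dependent.

no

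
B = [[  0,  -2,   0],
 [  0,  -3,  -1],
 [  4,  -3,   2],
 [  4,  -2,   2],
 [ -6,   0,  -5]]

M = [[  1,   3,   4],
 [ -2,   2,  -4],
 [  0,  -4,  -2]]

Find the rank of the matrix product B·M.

First compute BM:
[[  4,  -4,   8],
 [  6,  -2,  14],
 [ 10,  -2,  24],
 [  8,   0,  20],
 [ -6,   2, -14]]
Now row reduce the product.
R2 ← R2 − (3/2)·R1: [0, 4, 2]
R3 ← R3 − (5/2)·R1: [0, 8, 4]
R4 ← R4 − (2)·R1: [0, 8, 4]
R5 ← R5 + (3/2)·R1: [0, -4, -2]
R3 ← R3 − (2)·R2: [0, 0, 0]
R4 ← R4 − (2)·R2: [0, 0, 0]
R5 ← R5 + R2: [0, 0, 0]
2 nonzero rows, so rank(BM) = 2.

2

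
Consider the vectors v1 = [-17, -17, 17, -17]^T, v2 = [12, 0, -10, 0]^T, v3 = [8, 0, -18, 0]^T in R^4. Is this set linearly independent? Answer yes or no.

Form the matrix with these vectors as rows and row reduce.
R2 ← R2 + (12/17)·R1: [0, -12, 2, -12]
R3 ← R3 + (8/17)·R1: [0, -8, -10, -8]
R3 ← R3 − (2/3)·R2: [0, 0, -34/3, 0]
3 nonzero rows, so the 3 vectors span a space of dimension 3.
Since 3 = 3, the vectors are linearly independent.

yes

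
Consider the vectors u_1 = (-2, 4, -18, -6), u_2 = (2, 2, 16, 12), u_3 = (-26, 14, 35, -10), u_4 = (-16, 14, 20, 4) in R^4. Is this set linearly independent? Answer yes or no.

yes

Form the matrix with these vectors as rows and row reduce.
R2 ← R2 + R1: [0, 6, -2, 6]
R3 ← R3 − (13)·R1: [0, -38, 269, 68]
R4 ← R4 − (8)·R1: [0, -18, 164, 52]
R3 ← R3 + (19/3)·R2: [0, 0, 769/3, 106]
R4 ← R4 + (3)·R2: [0, 0, 158, 70]
R4 ← R4 − (474/769)·R3: [0, 0, 0, 3586/769]
4 nonzero rows, so the 4 vectors span a space of dimension 4.
Since 4 = 4, the vectors are linearly independent.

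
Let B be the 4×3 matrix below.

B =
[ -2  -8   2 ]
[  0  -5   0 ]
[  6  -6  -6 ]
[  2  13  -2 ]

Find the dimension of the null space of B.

1

Row reduce to echelon form.
R3 ← R3 + (3)·R1: [0, -30, 0]
R4 ← R4 + R1: [0, 5, 0]
R3 ← R3 − (6)·R2: [0, 0, 0]
R4 ← R4 + R2: [0, 0, 0]
2 nonzero rows, so rank(B) = 2.
B has 3 columns; by rank–nullity, nullity = 3 − 2 = 1.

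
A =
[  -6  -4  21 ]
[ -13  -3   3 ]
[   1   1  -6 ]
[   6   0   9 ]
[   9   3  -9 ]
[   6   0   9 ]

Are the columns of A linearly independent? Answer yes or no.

no

Row reduce A to echelon form.
R2 ← R2 − (13/6)·R1: [0, 17/3, -85/2]
R3 ← R3 + (1/6)·R1: [0, 1/3, -5/2]
R4 ← R4 + R1: [0, -4, 30]
R5 ← R5 + (3/2)·R1: [0, -3, 45/2]
R6 ← R6 + R1: [0, -4, 30]
R3 ← R3 − (1/17)·R2: [0, 0, 0]
R4 ← R4 + (12/17)·R2: [0, 0, 0]
R5 ← R5 + (9/17)·R2: [0, 0, 0]
R6 ← R6 + (12/17)·R2: [0, 0, 0]
2 pivots among 3 columns.
Only 2 < 3 pivot columns, so the columns are linearly dependent.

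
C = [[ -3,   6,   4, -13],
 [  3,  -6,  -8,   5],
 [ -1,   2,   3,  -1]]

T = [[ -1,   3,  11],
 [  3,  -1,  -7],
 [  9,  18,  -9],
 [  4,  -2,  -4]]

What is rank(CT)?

First compute CT:
[[  5,  83, -59],
 [-73, -139, 127],
 [ 30,  51, -48]]
Now row reduce the product.
R2 ← R2 + (73/5)·R1: [0, 5364/5, -3672/5]
R3 ← R3 − (6)·R1: [0, -447, 306]
R3 ← R3 + (5/12)·R2: [0, 0, 0]
2 nonzero rows, so rank(CT) = 2.

2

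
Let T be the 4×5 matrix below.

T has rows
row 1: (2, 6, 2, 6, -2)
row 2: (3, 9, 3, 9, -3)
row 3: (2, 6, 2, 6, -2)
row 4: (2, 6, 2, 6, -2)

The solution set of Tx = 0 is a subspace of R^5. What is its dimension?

Row reduce to echelon form.
R2 ← R2 − (3/2)·R1: [0, 0, 0, 0, 0]
R3 ← R3 − R1: [0, 0, 0, 0, 0]
R4 ← R4 − R1: [0, 0, 0, 0, 0]
1 nonzero row, so rank(T) = 1.
T has 5 columns; by rank–nullity, nullity = 5 − 1 = 4.

4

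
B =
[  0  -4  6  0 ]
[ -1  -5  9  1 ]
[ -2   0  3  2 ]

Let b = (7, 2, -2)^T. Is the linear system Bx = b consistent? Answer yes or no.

no

Row reduce the augmented matrix [B | b].
Swap R1 ↔ R2
R3 ← R3 − (2)·R1: [0, 10, -15, 0, -6]
R3 ← R3 + (5/2)·R2: [0, 0, 0, 0, 23/2]
The echelon form has 3 nonzero rows; the last pivot sits in the augmented column, so rank(B) = 2 but rank([B|b]) = 3.
Since the ranks differ, the system is inconsistent.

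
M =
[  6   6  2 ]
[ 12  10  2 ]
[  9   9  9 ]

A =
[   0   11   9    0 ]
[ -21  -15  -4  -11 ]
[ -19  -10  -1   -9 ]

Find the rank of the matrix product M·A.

3

First compute MA:
[[-164, -44,  28, -84],
 [-248, -38,  66, -128],
 [-360, -126,  36, -180]]
Now row reduce the product.
R2 ← R2 − (62/41)·R1: [0, 1170/41, 970/41, -40/41]
R3 ← R3 − (90/41)·R1: [0, -1206/41, -1044/41, 180/41]
R3 ← R3 + (67/65)·R2: [0, 0, -14/13, 44/13]
3 nonzero rows, so rank(MA) = 3.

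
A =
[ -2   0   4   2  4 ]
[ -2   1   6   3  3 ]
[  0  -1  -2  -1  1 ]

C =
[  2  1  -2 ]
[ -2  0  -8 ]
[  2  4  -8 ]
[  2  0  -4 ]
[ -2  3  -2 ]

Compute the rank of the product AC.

First compute AC:
[[  0,  26, -44],
 [  6,  31, -70],
 [ -6,  -5,  26]]
Now row reduce the product.
Swap R1 ↔ R2
R3 ← R3 + R1: [0, 26, -44]
R3 ← R3 − R2: [0, 0, 0]
2 nonzero rows, so rank(AC) = 2.

2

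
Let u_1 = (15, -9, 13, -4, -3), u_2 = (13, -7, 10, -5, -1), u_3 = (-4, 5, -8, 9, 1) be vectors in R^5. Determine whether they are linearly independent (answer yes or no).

yes

Form the matrix with these vectors as rows and row reduce.
R2 ← R2 − (13/15)·R1: [0, 4/5, -19/15, -23/15, 8/5]
R3 ← R3 + (4/15)·R1: [0, 13/5, -68/15, 119/15, 1/5]
R3 ← R3 − (13/4)·R2: [0, 0, -5/12, 155/12, -5]
3 nonzero rows, so the 3 vectors span a space of dimension 3.
Since 3 = 3, the vectors are linearly independent.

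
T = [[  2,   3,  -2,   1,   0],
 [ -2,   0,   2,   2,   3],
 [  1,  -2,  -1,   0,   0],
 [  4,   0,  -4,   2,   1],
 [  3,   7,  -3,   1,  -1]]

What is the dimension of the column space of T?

Row reduce to echelon form.
R2 ← R2 + R1: [0, 3, 0, 3, 3]
R3 ← R3 − (1/2)·R1: [0, -7/2, 0, -1/2, 0]
R4 ← R4 − (2)·R1: [0, -6, 0, 0, 1]
R5 ← R5 − (3/2)·R1: [0, 5/2, 0, -1/2, -1]
R3 ← R3 + (7/6)·R2: [0, 0, 0, 3, 7/2]
R4 ← R4 + (2)·R2: [0, 0, 0, 6, 7]
R5 ← R5 − (5/6)·R2: [0, 0, 0, -3, -7/2]
R4 ← R4 − (2)·R3: [0, 0, 0, 0, 0]
R5 ← R5 + R3: [0, 0, 0, 0, 0]
Echelon form has 3 nonzero rows, so rank(T) = 3.
The column space has dimension equal to the rank: 3.

3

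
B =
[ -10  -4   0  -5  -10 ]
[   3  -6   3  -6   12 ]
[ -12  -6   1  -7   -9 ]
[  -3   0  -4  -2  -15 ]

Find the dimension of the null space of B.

Row reduce to echelon form.
R2 ← R2 + (3/10)·R1: [0, -36/5, 3, -15/2, 9]
R3 ← R3 − (6/5)·R1: [0, -6/5, 1, -1, 3]
R4 ← R4 − (3/10)·R1: [0, 6/5, -4, -1/2, -12]
R3 ← R3 − (1/6)·R2: [0, 0, 1/2, 1/4, 3/2]
R4 ← R4 + (1/6)·R2: [0, 0, -7/2, -7/4, -21/2]
R4 ← R4 + (7)·R3: [0, 0, 0, 0, 0]
3 nonzero rows, so rank(B) = 3.
B has 5 columns; by rank–nullity, nullity = 5 − 3 = 2.

2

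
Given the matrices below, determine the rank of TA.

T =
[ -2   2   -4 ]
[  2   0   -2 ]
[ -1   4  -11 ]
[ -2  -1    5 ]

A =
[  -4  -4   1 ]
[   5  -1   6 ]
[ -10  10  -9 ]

First compute TA:
[[ 58, -34,  46],
 [ 12, -28,  20],
 [134, -110, 122],
 [-47,  59, -53]]
Now row reduce the product.
R2 ← R2 − (6/29)·R1: [0, -608/29, 304/29]
R3 ← R3 − (67/29)·R1: [0, -912/29, 456/29]
R4 ← R4 + (47/58)·R1: [0, 912/29, -456/29]
R3 ← R3 − (3/2)·R2: [0, 0, 0]
R4 ← R4 + (3/2)·R2: [0, 0, 0]
2 nonzero rows, so rank(TA) = 2.

2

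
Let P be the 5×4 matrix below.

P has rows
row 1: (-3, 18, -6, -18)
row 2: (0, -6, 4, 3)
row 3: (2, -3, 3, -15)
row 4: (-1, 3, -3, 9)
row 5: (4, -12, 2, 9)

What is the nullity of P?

Row reduce to echelon form.
R3 ← R3 + (2/3)·R1: [0, 9, -1, -27]
R4 ← R4 − (1/3)·R1: [0, -3, -1, 15]
R5 ← R5 + (4/3)·R1: [0, 12, -6, -15]
R3 ← R3 + (3/2)·R2: [0, 0, 5, -45/2]
R4 ← R4 − (1/2)·R2: [0, 0, -3, 27/2]
R5 ← R5 + (2)·R2: [0, 0, 2, -9]
R4 ← R4 + (3/5)·R3: [0, 0, 0, 0]
R5 ← R5 − (2/5)·R3: [0, 0, 0, 0]
3 nonzero rows, so rank(P) = 3.
P has 4 columns; by rank–nullity, nullity = 4 − 3 = 1.

1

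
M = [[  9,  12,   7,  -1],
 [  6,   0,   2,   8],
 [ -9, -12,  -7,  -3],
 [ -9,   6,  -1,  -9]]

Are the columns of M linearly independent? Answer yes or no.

no

Row reduce M to echelon form.
R2 ← R2 − (2/3)·R1: [0, -8, -8/3, 26/3]
R3 ← R3 + R1: [0, 0, 0, -4]
R4 ← R4 + R1: [0, 18, 6, -10]
R4 ← R4 + (9/4)·R2: [0, 0, 0, 19/2]
R4 ← R4 + (19/8)·R3: [0, 0, 0, 0]
3 pivots among 4 columns.
Only 3 < 4 pivot columns, so the columns are linearly dependent.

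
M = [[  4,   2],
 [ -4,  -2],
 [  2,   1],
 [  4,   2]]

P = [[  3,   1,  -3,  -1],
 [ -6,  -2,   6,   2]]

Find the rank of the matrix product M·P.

0

First compute MP:
[[  0,   0,   0,   0],
 [  0,   0,   0,   0],
 [  0,   0,   0,   0],
 [  0,   0,   0,   0]]
Now row reduce the product.
0 nonzero rows, so rank(MP) = 0.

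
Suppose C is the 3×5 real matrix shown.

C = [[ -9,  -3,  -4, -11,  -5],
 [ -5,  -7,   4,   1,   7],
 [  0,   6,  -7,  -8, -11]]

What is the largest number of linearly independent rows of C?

2

Row reduce to echelon form.
R2 ← R2 − (5/9)·R1: [0, -16/3, 56/9, 64/9, 88/9]
R3 ← R3 + (9/8)·R2: [0, 0, 0, 0, 0]
Echelon form has 2 nonzero rows, so rank(C) = 2.
The rank gives the maximum number of linearly independent rows: 2.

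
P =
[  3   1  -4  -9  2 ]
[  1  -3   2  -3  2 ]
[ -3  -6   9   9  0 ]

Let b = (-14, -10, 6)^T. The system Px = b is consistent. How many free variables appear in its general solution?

Row reduce the augmented matrix [P | b].
R2 ← R2 − (1/3)·R1: [0, -10/3, 10/3, 0, 4/3, -16/3]
R3 ← R3 + R1: [0, -5, 5, 0, 2, -8]
R3 ← R3 − (3/2)·R2: [0, 0, 0, 0, 0, 0]
The echelon form has 2 nonzero rows, and every pivot lies in the first 5 columns, so rank(P) = rank([P|b]) = 2.
The system is consistent.
Free variables = (unknowns) − (rank) = 5 − 2 = 3.

3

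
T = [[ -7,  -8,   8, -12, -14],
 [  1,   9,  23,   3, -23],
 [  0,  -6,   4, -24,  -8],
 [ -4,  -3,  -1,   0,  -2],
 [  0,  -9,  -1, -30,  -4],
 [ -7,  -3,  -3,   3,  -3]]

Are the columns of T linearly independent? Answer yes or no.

Row reduce T to echelon form.
R2 ← R2 + (1/7)·R1: [0, 55/7, 169/7, 9/7, -25]
R4 ← R4 − (4/7)·R1: [0, 11/7, -39/7, 48/7, 6]
R6 ← R6 − R1: [0, 5, -11, 15, 11]
R3 ← R3 + (42/55)·R2: [0, 0, 1234/55, -1266/55, -298/11]
R4 ← R4 − (1/5)·R2: [0, 0, -52/5, 33/5, 11]
R5 ← R5 + (63/55)·R2: [0, 0, 1466/55, -1569/55, -359/11]
R6 ← R6 − (7/11)·R2: [0, 0, -290/11, 156/11, 296/11]
R4 ← R4 + (286/617)·R3: [0, 0, 0, -2511/617, -961/617]
R5 ← R5 − (733/617)·R3: [0, 0, 0, -729/617, -279/617]
R6 ← R6 + (725/617)·R3: [0, 0, 0, -7938/617, -3038/617]
R5 ← R5 − (9/31)·R4: [0, 0, 0, 0, 0]
R6 ← R6 − (98/31)·R4: [0, 0, 0, 0, 0]
4 pivots among 5 columns.
Only 4 < 5 pivot columns, so the columns are linearly dependent.

no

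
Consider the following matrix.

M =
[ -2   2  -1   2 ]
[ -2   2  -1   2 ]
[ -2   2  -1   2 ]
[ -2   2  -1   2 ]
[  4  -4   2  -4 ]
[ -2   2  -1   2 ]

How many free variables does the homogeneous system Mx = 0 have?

Row reduce to echelon form.
R2 ← R2 − R1: [0, 0, 0, 0]
R3 ← R3 − R1: [0, 0, 0, 0]
R4 ← R4 − R1: [0, 0, 0, 0]
R5 ← R5 + (2)·R1: [0, 0, 0, 0]
R6 ← R6 − R1: [0, 0, 0, 0]
1 nonzero row, so rank(M) = 1.
M has 4 columns; by rank–nullity, nullity = 4 − 1 = 3.

3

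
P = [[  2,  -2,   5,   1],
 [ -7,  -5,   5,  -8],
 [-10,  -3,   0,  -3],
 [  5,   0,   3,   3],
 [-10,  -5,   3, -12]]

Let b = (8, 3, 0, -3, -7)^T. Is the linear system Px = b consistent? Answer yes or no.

no

Row reduce the augmented matrix [P | b].
R2 ← R2 + (7/2)·R1: [0, -12, 45/2, -9/2, 31]
R3 ← R3 + (5)·R1: [0, -13, 25, 2, 40]
R4 ← R4 − (5/2)·R1: [0, 5, -19/2, 1/2, -23]
R5 ← R5 + (5)·R1: [0, -15, 28, -7, 33]
R3 ← R3 − (13/12)·R2: [0, 0, 5/8, 55/8, 77/12]
R4 ← R4 + (5/12)·R2: [0, 0, -1/8, -11/8, -121/12]
R5 ← R5 − (5/4)·R2: [0, 0, -1/8, -11/8, -23/4]
R4 ← R4 + (1/5)·R3: [0, 0, 0, 0, -44/5]
R5 ← R5 + (1/5)·R3: [0, 0, 0, 0, -67/15]
R5 ← R5 − (67/132)·R4: [0, 0, 0, 0, 0]
The echelon form has 4 nonzero rows; the last pivot sits in the augmented column, so rank(P) = 3 but rank([P|b]) = 4.
Since the ranks differ, the system is inconsistent.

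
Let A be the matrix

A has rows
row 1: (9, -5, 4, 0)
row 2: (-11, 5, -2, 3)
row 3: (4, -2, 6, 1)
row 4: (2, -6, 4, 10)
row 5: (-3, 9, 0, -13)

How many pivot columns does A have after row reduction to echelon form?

Row reduce to echelon form.
R2 ← R2 + (11/9)·R1: [0, -10/9, 26/9, 3]
R3 ← R3 − (4/9)·R1: [0, 2/9, 38/9, 1]
R4 ← R4 − (2/9)·R1: [0, -44/9, 28/9, 10]
R5 ← R5 + (1/3)·R1: [0, 22/3, 4/3, -13]
R3 ← R3 + (1/5)·R2: [0, 0, 24/5, 8/5]
R4 ← R4 − (22/5)·R2: [0, 0, -48/5, -16/5]
R5 ← R5 + (33/5)·R2: [0, 0, 102/5, 34/5]
R4 ← R4 + (2)·R3: [0, 0, 0, 0]
R5 ← R5 − (17/4)·R3: [0, 0, 0, 0]
Echelon form has 3 nonzero rows, so rank(A) = 3.
Each nonzero row contributes one pivot column: 3 pivot columns.

3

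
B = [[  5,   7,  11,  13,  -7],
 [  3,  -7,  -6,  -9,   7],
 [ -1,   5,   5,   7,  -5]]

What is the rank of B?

Row reduce to echelon form.
R2 ← R2 − (3/5)·R1: [0, -56/5, -63/5, -84/5, 56/5]
R3 ← R3 + (1/5)·R1: [0, 32/5, 36/5, 48/5, -32/5]
R3 ← R3 + (4/7)·R2: [0, 0, 0, 0, 0]
Echelon form has 2 nonzero rows, so rank(B) = 2.

2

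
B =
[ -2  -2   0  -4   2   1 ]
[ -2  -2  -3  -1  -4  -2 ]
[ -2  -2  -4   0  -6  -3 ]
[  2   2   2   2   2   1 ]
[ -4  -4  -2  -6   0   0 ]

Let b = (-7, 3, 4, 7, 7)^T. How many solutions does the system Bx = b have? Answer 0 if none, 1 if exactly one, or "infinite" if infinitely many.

Row reduce the augmented matrix [B | b].
R2 ← R2 − R1: [0, 0, -3, 3, -6, -3, 10]
R3 ← R3 − R1: [0, 0, -4, 4, -8, -4, 11]
R4 ← R4 + R1: [0, 0, 2, -2, 4, 2, 0]
R5 ← R5 − (2)·R1: [0, 0, -2, 2, -4, -2, 21]
R3 ← R3 − (4/3)·R2: [0, 0, 0, 0, 0, 0, -7/3]
R4 ← R4 + (2/3)·R2: [0, 0, 0, 0, 0, 0, 20/3]
R5 ← R5 − (2/3)·R2: [0, 0, 0, 0, 0, 0, 43/3]
R4 ← R4 + (20/7)·R3: [0, 0, 0, 0, 0, 0, 0]
R5 ← R5 + (43/7)·R3: [0, 0, 0, 0, 0, 0, 0]
The echelon form has 3 nonzero rows; the last pivot sits in the augmented column, so rank(B) = 2 but rank([B|b]) = 3.
Since the ranks differ, the system is inconsistent.
It has no solutions.

0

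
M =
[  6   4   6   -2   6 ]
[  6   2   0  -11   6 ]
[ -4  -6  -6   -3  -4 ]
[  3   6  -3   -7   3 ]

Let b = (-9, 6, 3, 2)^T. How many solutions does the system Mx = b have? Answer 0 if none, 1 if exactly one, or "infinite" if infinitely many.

0

Row reduce the augmented matrix [M | b].
R2 ← R2 − R1: [0, -2, -6, -9, 0, 15]
R3 ← R3 + (2/3)·R1: [0, -10/3, -2, -13/3, 0, -3]
R4 ← R4 − (1/2)·R1: [0, 4, -6, -6, 0, 13/2]
R3 ← R3 − (5/3)·R2: [0, 0, 8, 32/3, 0, -28]
R4 ← R4 + (2)·R2: [0, 0, -18, -24, 0, 73/2]
R4 ← R4 + (9/4)·R3: [0, 0, 0, 0, 0, -53/2]
The echelon form has 4 nonzero rows; the last pivot sits in the augmented column, so rank(M) = 3 but rank([M|b]) = 4.
Since the ranks differ, the system is inconsistent.
It has no solutions.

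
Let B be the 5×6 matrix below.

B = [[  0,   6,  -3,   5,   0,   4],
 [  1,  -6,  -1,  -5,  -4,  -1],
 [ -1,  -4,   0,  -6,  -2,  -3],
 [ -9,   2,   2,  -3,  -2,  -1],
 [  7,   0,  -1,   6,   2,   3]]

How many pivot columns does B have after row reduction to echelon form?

Row reduce to echelon form.
Swap R1 ↔ R2
R3 ← R3 + R1: [0, -10, -1, -11, -6, -4]
R4 ← R4 + (9)·R1: [0, -52, -7, -48, -38, -10]
R5 ← R5 − (7)·R1: [0, 42, 6, 41, 30, 10]
R3 ← R3 + (5/3)·R2: [0, 0, -6, -8/3, -6, 8/3]
R4 ← R4 + (26/3)·R2: [0, 0, -33, -14/3, -38, 74/3]
R5 ← R5 − (7)·R2: [0, 0, 27, 6, 30, -18]
R4 ← R4 − (11/2)·R3: [0, 0, 0, 10, -5, 10]
R5 ← R5 + (9/2)·R3: [0, 0, 0, -6, 3, -6]
R5 ← R5 + (3/5)·R4: [0, 0, 0, 0, 0, 0]
Echelon form has 4 nonzero rows, so rank(B) = 4.
Each nonzero row contributes one pivot column: 4 pivot columns.

4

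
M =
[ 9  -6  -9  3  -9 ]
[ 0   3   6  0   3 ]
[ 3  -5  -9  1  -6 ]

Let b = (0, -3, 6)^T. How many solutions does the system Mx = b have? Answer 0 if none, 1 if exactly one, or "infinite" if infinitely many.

Row reduce the augmented matrix [M | b].
R3 ← R3 − (1/3)·R1: [0, -3, -6, 0, -3, 6]
R3 ← R3 + R2: [0, 0, 0, 0, 0, 3]
The echelon form has 3 nonzero rows; the last pivot sits in the augmented column, so rank(M) = 2 but rank([M|b]) = 3.
Since the ranks differ, the system is inconsistent.
It has no solutions.

0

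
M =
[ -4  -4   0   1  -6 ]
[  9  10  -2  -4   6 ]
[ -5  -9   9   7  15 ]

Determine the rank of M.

3

Row reduce to echelon form.
R2 ← R2 + (9/4)·R1: [0, 1, -2, -7/4, -15/2]
R3 ← R3 − (5/4)·R1: [0, -4, 9, 23/4, 45/2]
R3 ← R3 + (4)·R2: [0, 0, 1, -5/4, -15/2]
Echelon form has 3 nonzero rows, so rank(M) = 3.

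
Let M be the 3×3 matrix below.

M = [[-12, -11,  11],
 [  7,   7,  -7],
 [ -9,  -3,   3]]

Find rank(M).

2

Row reduce to echelon form.
R2 ← R2 + (7/12)·R1: [0, 7/12, -7/12]
R3 ← R3 − (3/4)·R1: [0, 21/4, -21/4]
R3 ← R3 − (9)·R2: [0, 0, 0]
Echelon form has 2 nonzero rows, so rank(M) = 2.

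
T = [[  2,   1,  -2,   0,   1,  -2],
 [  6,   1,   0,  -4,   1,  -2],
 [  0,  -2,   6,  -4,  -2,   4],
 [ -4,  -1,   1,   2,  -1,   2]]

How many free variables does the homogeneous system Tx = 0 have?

4

Row reduce to echelon form.
R2 ← R2 − (3)·R1: [0, -2, 6, -4, -2, 4]
R4 ← R4 + (2)·R1: [0, 1, -3, 2, 1, -2]
R3 ← R3 − R2: [0, 0, 0, 0, 0, 0]
R4 ← R4 + (1/2)·R2: [0, 0, 0, 0, 0, 0]
2 nonzero rows, so rank(T) = 2.
T has 6 columns; by rank–nullity, nullity = 6 − 2 = 4.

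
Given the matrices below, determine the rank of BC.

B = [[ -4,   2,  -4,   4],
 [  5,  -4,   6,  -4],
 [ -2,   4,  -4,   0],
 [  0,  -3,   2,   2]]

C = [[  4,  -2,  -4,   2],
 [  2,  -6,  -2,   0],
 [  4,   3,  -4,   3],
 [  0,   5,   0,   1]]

2

First compute BC:
[[-28,   4,  28, -16],
 [ 36,  12, -36,  24],
 [-16, -32,  16, -16],
 [  2,  34,  -2,   8]]
Now row reduce the product.
R2 ← R2 + (9/7)·R1: [0, 120/7, 0, 24/7]
R3 ← R3 − (4/7)·R1: [0, -240/7, 0, -48/7]
R4 ← R4 + (1/14)·R1: [0, 240/7, 0, 48/7]
R3 ← R3 + (2)·R2: [0, 0, 0, 0]
R4 ← R4 − (2)·R2: [0, 0, 0, 0]
2 nonzero rows, so rank(BC) = 2.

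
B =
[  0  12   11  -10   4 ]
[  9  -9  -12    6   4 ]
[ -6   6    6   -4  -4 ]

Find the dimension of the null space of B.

Row reduce to echelon form.
Swap R1 ↔ R2
R3 ← R3 + (2/3)·R1: [0, 0, -2, 0, -4/3]
3 nonzero rows, so rank(B) = 3.
B has 5 columns; by rank–nullity, nullity = 5 − 3 = 2.

2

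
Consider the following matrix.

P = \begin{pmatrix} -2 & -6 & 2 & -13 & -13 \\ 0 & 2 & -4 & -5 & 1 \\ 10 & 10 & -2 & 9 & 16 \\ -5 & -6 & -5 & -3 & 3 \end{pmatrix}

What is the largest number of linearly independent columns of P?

Row reduce to echelon form.
R3 ← R3 + (5)·R1: [0, -20, 8, -56, -49]
R4 ← R4 − (5/2)·R1: [0, 9, -10, 59/2, 71/2]
R3 ← R3 + (10)·R2: [0, 0, -32, -106, -39]
R4 ← R4 − (9/2)·R2: [0, 0, 8, 52, 31]
R4 ← R4 + (1/4)·R3: [0, 0, 0, 51/2, 85/4]
Echelon form has 4 nonzero rows, so rank(P) = 4.
The rank gives the maximum number of linearly independent columns: 4.

4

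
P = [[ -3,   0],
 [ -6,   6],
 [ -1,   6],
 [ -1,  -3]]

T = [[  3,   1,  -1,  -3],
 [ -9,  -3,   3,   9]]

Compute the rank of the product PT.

First compute PT:
[[ -9,  -3,   3,   9],
 [-72, -24,  24,  72],
 [-57, -19,  19,  57],
 [ 24,   8,  -8, -24]]
Now row reduce the product.
R2 ← R2 − (8)·R1: [0, 0, 0, 0]
R3 ← R3 − (19/3)·R1: [0, 0, 0, 0]
R4 ← R4 + (8/3)·R1: [0, 0, 0, 0]
1 nonzero row, so rank(PT) = 1.

1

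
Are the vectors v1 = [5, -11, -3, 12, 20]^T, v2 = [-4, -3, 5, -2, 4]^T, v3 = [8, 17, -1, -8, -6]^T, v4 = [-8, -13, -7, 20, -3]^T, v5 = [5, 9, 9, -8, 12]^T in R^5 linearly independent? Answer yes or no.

Form the matrix with these vectors as rows and row reduce.
R2 ← R2 + (4/5)·R1: [0, -59/5, 13/5, 38/5, 20]
R3 ← R3 − (8/5)·R1: [0, 173/5, 19/5, -136/5, -38]
R4 ← R4 + (8/5)·R1: [0, -153/5, -59/5, 196/5, 29]
R5 ← R5 − R1: [0, 20, 12, -20, -8]
R3 ← R3 + (173/59)·R2: [0, 0, 674/59, -290/59, 1218/59]
R4 ← R4 − (153/59)·R2: [0, 0, -1094/59, 1150/59, -1349/59]
R5 ← R5 + (100/59)·R2: [0, 0, 968/59, -420/59, 1528/59]
R4 ← R4 + (547/337)·R3: [0, 0, 0, 3880/337, 3587/337]
R5 ← R5 − (484/337)·R3: [0, 0, 0, -20/337, -1264/337]
R5 ← R5 + (1/194)·R4: [0, 0, 0, 0, -717/194]
5 nonzero rows, so the 5 vectors span a space of dimension 5.
Since 5 = 5, the vectors are linearly independent.

yes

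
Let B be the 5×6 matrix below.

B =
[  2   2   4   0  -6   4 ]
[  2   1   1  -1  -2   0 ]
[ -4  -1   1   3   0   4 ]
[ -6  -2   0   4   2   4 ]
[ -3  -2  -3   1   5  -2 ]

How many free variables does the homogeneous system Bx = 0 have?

Row reduce to echelon form.
R2 ← R2 − R1: [0, -1, -3, -1, 4, -4]
R3 ← R3 + (2)·R1: [0, 3, 9, 3, -12, 12]
R4 ← R4 + (3)·R1: [0, 4, 12, 4, -16, 16]
R5 ← R5 + (3/2)·R1: [0, 1, 3, 1, -4, 4]
R3 ← R3 + (3)·R2: [0, 0, 0, 0, 0, 0]
R4 ← R4 + (4)·R2: [0, 0, 0, 0, 0, 0]
R5 ← R5 + R2: [0, 0, 0, 0, 0, 0]
2 nonzero rows, so rank(B) = 2.
B has 6 columns; by rank–nullity, nullity = 6 − 2 = 4.

4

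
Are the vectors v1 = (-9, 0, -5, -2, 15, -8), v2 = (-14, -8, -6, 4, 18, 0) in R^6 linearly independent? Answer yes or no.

yes

Form the matrix with these vectors as rows and row reduce.
R2 ← R2 − (14/9)·R1: [0, -8, 16/9, 64/9, -16/3, 112/9]
2 nonzero rows, so the 2 vectors span a space of dimension 2.
Since 2 = 2, the vectors are linearly independent.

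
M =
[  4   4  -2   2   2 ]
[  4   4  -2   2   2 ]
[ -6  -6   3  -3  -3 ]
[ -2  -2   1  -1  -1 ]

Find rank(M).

Row reduce to echelon form.
R2 ← R2 − R1: [0, 0, 0, 0, 0]
R3 ← R3 + (3/2)·R1: [0, 0, 0, 0, 0]
R4 ← R4 + (1/2)·R1: [0, 0, 0, 0, 0]
Echelon form has 1 nonzero row, so rank(M) = 1.

1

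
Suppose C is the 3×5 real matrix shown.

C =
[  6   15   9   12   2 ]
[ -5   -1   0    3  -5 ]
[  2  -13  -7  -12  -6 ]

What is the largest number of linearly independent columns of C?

Row reduce to echelon form.
R2 ← R2 + (5/6)·R1: [0, 23/2, 15/2, 13, -10/3]
R3 ← R3 − (1/3)·R1: [0, -18, -10, -16, -20/3]
R3 ← R3 + (36/23)·R2: [0, 0, 40/23, 100/23, -820/69]
Echelon form has 3 nonzero rows, so rank(C) = 3.
The rank gives the maximum number of linearly independent columns: 3.

3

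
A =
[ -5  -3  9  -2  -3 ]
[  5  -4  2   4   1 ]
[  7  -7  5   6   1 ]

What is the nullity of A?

3

Row reduce to echelon form.
R2 ← R2 + R1: [0, -7, 11, 2, -2]
R3 ← R3 + (7/5)·R1: [0, -56/5, 88/5, 16/5, -16/5]
R3 ← R3 − (8/5)·R2: [0, 0, 0, 0, 0]
2 nonzero rows, so rank(A) = 2.
A has 5 columns; by rank–nullity, nullity = 5 − 2 = 3.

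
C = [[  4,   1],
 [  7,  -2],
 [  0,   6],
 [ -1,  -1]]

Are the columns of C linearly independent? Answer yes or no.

yes

Row reduce C to echelon form.
R2 ← R2 − (7/4)·R1: [0, -15/4]
R4 ← R4 + (1/4)·R1: [0, -3/4]
R3 ← R3 + (8/5)·R2: [0, 0]
R4 ← R4 − (1/5)·R2: [0, 0]
2 pivots among 2 columns.
Every column is a pivot column, so the columns are linearly independent.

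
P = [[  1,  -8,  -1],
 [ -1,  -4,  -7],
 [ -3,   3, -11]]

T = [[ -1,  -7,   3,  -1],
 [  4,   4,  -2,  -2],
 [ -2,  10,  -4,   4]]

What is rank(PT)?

2

First compute PT:
[[-31, -49,  23,  11],
 [ -1, -79,  33, -19],
 [ 37, -77,  29, -47]]
Now row reduce the product.
R2 ← R2 − (1/31)·R1: [0, -2400/31, 1000/31, -600/31]
R3 ← R3 + (37/31)·R1: [0, -4200/31, 1750/31, -1050/31]
R3 ← R3 − (7/4)·R2: [0, 0, 0, 0]
2 nonzero rows, so rank(PT) = 2.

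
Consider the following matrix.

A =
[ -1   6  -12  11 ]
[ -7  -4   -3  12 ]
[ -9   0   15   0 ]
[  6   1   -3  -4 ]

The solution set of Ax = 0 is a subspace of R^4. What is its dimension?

Row reduce to echelon form.
R2 ← R2 − (7)·R1: [0, -46, 81, -65]
R3 ← R3 − (9)·R1: [0, -54, 123, -99]
R4 ← R4 + (6)·R1: [0, 37, -75, 62]
R3 ← R3 − (27/23)·R2: [0, 0, 642/23, -522/23]
R4 ← R4 + (37/46)·R2: [0, 0, -453/46, 447/46]
R4 ← R4 + (151/428)·R3: [0, 0, 0, 183/107]
4 nonzero rows, so rank(A) = 4.
A has 4 columns; by rank–nullity, nullity = 4 − 4 = 0.

0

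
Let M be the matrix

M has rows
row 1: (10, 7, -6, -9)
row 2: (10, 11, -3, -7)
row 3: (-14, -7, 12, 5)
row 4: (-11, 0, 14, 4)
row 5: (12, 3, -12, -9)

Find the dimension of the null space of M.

1

Row reduce to echelon form.
R2 ← R2 − R1: [0, 4, 3, 2]
R3 ← R3 + (7/5)·R1: [0, 14/5, 18/5, -38/5]
R4 ← R4 + (11/10)·R1: [0, 77/10, 37/5, -59/10]
R5 ← R5 − (6/5)·R1: [0, -27/5, -24/5, 9/5]
R3 ← R3 − (7/10)·R2: [0, 0, 3/2, -9]
R4 ← R4 − (77/40)·R2: [0, 0, 13/8, -39/4]
R5 ← R5 + (27/20)·R2: [0, 0, -3/4, 9/2]
R4 ← R4 − (13/12)·R3: [0, 0, 0, 0]
R5 ← R5 + (1/2)·R3: [0, 0, 0, 0]
3 nonzero rows, so rank(M) = 3.
M has 4 columns; by rank–nullity, nullity = 4 − 3 = 1.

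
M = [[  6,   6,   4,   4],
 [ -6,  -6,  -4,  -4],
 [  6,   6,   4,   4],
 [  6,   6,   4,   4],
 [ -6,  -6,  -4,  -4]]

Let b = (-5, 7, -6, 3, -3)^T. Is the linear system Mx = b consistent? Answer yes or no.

Row reduce the augmented matrix [M | b].
R2 ← R2 + R1: [0, 0, 0, 0, 2]
R3 ← R3 − R1: [0, 0, 0, 0, -1]
R4 ← R4 − R1: [0, 0, 0, 0, 8]
R5 ← R5 + R1: [0, 0, 0, 0, -8]
R3 ← R3 + (1/2)·R2: [0, 0, 0, 0, 0]
R4 ← R4 − (4)·R2: [0, 0, 0, 0, 0]
R5 ← R5 + (4)·R2: [0, 0, 0, 0, 0]
The echelon form has 2 nonzero rows; the last pivot sits in the augmented column, so rank(M) = 1 but rank([M|b]) = 2.
Since the ranks differ, the system is inconsistent.

no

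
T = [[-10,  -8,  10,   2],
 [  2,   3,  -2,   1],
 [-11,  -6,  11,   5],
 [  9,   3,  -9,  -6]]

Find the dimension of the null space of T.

2

Row reduce to echelon form.
R2 ← R2 + (1/5)·R1: [0, 7/5, 0, 7/5]
R3 ← R3 − (11/10)·R1: [0, 14/5, 0, 14/5]
R4 ← R4 + (9/10)·R1: [0, -21/5, 0, -21/5]
R3 ← R3 − (2)·R2: [0, 0, 0, 0]
R4 ← R4 + (3)·R2: [0, 0, 0, 0]
2 nonzero rows, so rank(T) = 2.
T has 4 columns; by rank–nullity, nullity = 4 − 2 = 2.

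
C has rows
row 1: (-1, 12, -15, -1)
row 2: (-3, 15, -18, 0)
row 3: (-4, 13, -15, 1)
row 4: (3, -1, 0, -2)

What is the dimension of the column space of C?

Row reduce to echelon form.
R2 ← R2 − (3)·R1: [0, -21, 27, 3]
R3 ← R3 − (4)·R1: [0, -35, 45, 5]
R4 ← R4 + (3)·R1: [0, 35, -45, -5]
R3 ← R3 − (5/3)·R2: [0, 0, 0, 0]
R4 ← R4 + (5/3)·R2: [0, 0, 0, 0]
Echelon form has 2 nonzero rows, so rank(C) = 2.
The column space has dimension equal to the rank: 2.

2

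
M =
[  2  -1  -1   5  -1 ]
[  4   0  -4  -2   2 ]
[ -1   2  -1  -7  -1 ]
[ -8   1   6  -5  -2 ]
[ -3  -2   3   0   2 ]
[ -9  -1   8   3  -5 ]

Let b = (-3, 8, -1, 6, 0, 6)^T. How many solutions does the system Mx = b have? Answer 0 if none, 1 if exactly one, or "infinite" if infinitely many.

0

Row reduce the augmented matrix [M | b].
R2 ← R2 − (2)·R1: [0, 2, -2, -12, 4, 14]
R3 ← R3 + (1/2)·R1: [0, 3/2, -3/2, -9/2, -3/2, -5/2]
R4 ← R4 + (4)·R1: [0, -3, 2, 15, -6, -6]
R5 ← R5 + (3/2)·R1: [0, -7/2, 3/2, 15/2, 1/2, -9/2]
R6 ← R6 + (9/2)·R1: [0, -11/2, 7/2, 51/2, -19/2, -15/2]
R3 ← R3 − (3/4)·R2: [0, 0, 0, 9/2, -9/2, -13]
R4 ← R4 + (3/2)·R2: [0, 0, -1, -3, 0, 15]
R5 ← R5 + (7/4)·R2: [0, 0, -2, -27/2, 15/2, 20]
R6 ← R6 + (11/4)·R2: [0, 0, -2, -15/2, 3/2, 31]
Swap R3 ↔ R4
R5 ← R5 − (2)·R3: [0, 0, 0, -15/2, 15/2, -10]
R6 ← R6 − (2)·R3: [0, 0, 0, -3/2, 3/2, 1]
R5 ← R5 + (5/3)·R4: [0, 0, 0, 0, 0, -95/3]
R6 ← R6 + (1/3)·R4: [0, 0, 0, 0, 0, -10/3]
R6 ← R6 − (2/19)·R5: [0, 0, 0, 0, 0, 0]
The echelon form has 5 nonzero rows; the last pivot sits in the augmented column, so rank(M) = 4 but rank([M|b]) = 5.
Since the ranks differ, the system is inconsistent.
It has no solutions.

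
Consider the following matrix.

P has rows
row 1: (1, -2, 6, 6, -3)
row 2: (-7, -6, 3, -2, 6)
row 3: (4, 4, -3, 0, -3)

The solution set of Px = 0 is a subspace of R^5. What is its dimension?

3

Row reduce to echelon form.
R2 ← R2 + (7)·R1: [0, -20, 45, 40, -15]
R3 ← R3 − (4)·R1: [0, 12, -27, -24, 9]
R3 ← R3 + (3/5)·R2: [0, 0, 0, 0, 0]
2 nonzero rows, so rank(P) = 2.
P has 5 columns; by rank–nullity, nullity = 5 − 2 = 3.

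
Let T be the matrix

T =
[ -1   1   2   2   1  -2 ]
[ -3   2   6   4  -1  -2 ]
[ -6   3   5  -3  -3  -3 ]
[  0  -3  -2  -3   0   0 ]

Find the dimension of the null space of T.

Row reduce to echelon form.
R2 ← R2 − (3)·R1: [0, -1, 0, -2, -4, 4]
R3 ← R3 − (6)·R1: [0, -3, -7, -15, -9, 9]
R3 ← R3 − (3)·R2: [0, 0, -7, -9, 3, -3]
R4 ← R4 − (3)·R2: [0, 0, -2, 3, 12, -12]
R4 ← R4 − (2/7)·R3: [0, 0, 0, 39/7, 78/7, -78/7]
4 nonzero rows, so rank(T) = 4.
T has 6 columns; by rank–nullity, nullity = 6 − 4 = 2.

2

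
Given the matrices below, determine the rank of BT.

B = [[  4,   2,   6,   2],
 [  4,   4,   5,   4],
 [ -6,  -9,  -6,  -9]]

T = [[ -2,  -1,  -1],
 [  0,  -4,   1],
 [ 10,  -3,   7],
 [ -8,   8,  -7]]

First compute BT:
[[ 36, -14,  26],
 [ 10,  -3,   7],
 [ 24, -12,  18]]
Now row reduce the product.
R2 ← R2 − (5/18)·R1: [0, 8/9, -2/9]
R3 ← R3 − (2/3)·R1: [0, -8/3, 2/3]
R3 ← R3 + (3)·R2: [0, 0, 0]
2 nonzero rows, so rank(BT) = 2.

2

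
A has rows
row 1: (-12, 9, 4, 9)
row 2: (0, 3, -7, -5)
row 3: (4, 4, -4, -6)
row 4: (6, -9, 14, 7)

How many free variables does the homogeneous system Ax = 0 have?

0

Row reduce to echelon form.
R3 ← R3 + (1/3)·R1: [0, 7, -8/3, -3]
R4 ← R4 + (1/2)·R1: [0, -9/2, 16, 23/2]
R3 ← R3 − (7/3)·R2: [0, 0, 41/3, 26/3]
R4 ← R4 + (3/2)·R2: [0, 0, 11/2, 4]
R4 ← R4 − (33/82)·R3: [0, 0, 0, 21/41]
4 nonzero rows, so rank(A) = 4.
A has 4 columns; by rank–nullity, nullity = 4 − 4 = 0.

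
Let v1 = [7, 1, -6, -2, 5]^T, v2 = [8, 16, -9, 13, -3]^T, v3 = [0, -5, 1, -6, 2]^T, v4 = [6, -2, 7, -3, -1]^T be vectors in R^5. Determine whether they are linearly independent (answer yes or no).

Form the matrix with these vectors as rows and row reduce.
R2 ← R2 − (8/7)·R1: [0, 104/7, -15/7, 107/7, -61/7]
R4 ← R4 − (6/7)·R1: [0, -20/7, 85/7, -9/7, -37/7]
R3 ← R3 + (35/104)·R2: [0, 0, 29/104, -89/104, -97/104]
R4 ← R4 + (5/26)·R2: [0, 0, 305/26, 43/26, -181/26]
R4 ← R4 − (1220/29)·R3: [0, 0, 0, 1092/29, 936/29]
4 nonzero rows, so the 4 vectors span a space of dimension 4.
Since 4 = 4, the vectors are linearly independent.

yes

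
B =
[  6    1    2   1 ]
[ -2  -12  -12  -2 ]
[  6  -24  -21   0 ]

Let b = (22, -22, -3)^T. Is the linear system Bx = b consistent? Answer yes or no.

yes

Row reduce the augmented matrix [B | b].
R2 ← R2 + (1/3)·R1: [0, -35/3, -34/3, -5/3, -44/3]
R3 ← R3 − R1: [0, -25, -23, -1, -25]
R3 ← R3 − (15/7)·R2: [0, 0, 9/7, 18/7, 45/7]
The echelon form has 3 nonzero rows, and every pivot lies in the first 4 columns, so rank(B) = rank([B|b]) = 3.
The system is consistent.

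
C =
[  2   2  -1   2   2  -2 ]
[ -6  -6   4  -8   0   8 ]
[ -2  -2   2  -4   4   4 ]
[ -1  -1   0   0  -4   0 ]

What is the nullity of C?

4

Row reduce to echelon form.
R2 ← R2 + (3)·R1: [0, 0, 1, -2, 6, 2]
R3 ← R3 + R1: [0, 0, 1, -2, 6, 2]
R4 ← R4 + (1/2)·R1: [0, 0, -1/2, 1, -3, -1]
R3 ← R3 − R2: [0, 0, 0, 0, 0, 0]
R4 ← R4 + (1/2)·R2: [0, 0, 0, 0, 0, 0]
2 nonzero rows, so rank(C) = 2.
C has 6 columns; by rank–nullity, nullity = 6 − 2 = 4.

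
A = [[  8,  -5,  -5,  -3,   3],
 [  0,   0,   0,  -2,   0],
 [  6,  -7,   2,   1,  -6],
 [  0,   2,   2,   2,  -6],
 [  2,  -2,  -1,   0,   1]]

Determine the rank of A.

Row reduce to echelon form.
R3 ← R3 − (3/4)·R1: [0, -13/4, 23/4, 13/4, -33/4]
R5 ← R5 − (1/4)·R1: [0, -3/4, 1/4, 3/4, 1/4]
Swap R2 ↔ R3
R4 ← R4 + (8/13)·R2: [0, 0, 72/13, 4, -144/13]
R5 ← R5 − (3/13)·R2: [0, 0, -14/13, 0, 28/13]
Swap R3 ↔ R4
R5 ← R5 + (7/36)·R3: [0, 0, 0, 7/9, 0]
R5 ← R5 + (7/18)·R4: [0, 0, 0, 0, 0]
Echelon form has 4 nonzero rows, so rank(A) = 4.

4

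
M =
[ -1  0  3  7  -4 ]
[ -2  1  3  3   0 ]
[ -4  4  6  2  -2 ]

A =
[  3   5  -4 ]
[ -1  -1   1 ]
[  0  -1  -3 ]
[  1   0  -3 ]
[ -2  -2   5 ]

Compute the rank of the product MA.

3

First compute MA:
[[ 12,   0, -46],
 [ -4, -14,  -9],
 [-10, -26, -14]]
Now row reduce the product.
R2 ← R2 + (1/3)·R1: [0, -14, -73/3]
R3 ← R3 + (5/6)·R1: [0, -26, -157/3]
R3 ← R3 − (13/7)·R2: [0, 0, -50/7]
3 nonzero rows, so rank(MA) = 3.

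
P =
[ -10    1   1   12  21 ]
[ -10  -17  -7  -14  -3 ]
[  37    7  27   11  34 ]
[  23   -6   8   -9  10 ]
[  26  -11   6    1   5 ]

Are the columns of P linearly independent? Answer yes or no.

Row reduce P to echelon form.
R2 ← R2 − R1: [0, -18, -8, -26, -24]
R3 ← R3 + (37/10)·R1: [0, 107/10, 307/10, 277/5, 1117/10]
R4 ← R4 + (23/10)·R1: [0, -37/10, 103/10, 93/5, 583/10]
R5 ← R5 + (13/5)·R1: [0, -42/5, 43/5, 161/5, 298/5]
R3 ← R3 + (107/180)·R2: [0, 0, 467/18, 719/18, 2923/30]
R4 ← R4 − (37/180)·R2: [0, 0, 215/18, 431/18, 1897/30]
R5 ← R5 − (7/15)·R2: [0, 0, 37/3, 133/3, 354/5]
R4 ← R4 − (215/467)·R3: [0, 0, 0, 2594/467, 42909/2335]
R5 ← R5 − (222/467)·R3: [0, 0, 0, 11836/467, 57167/2335]
R5 ← R5 − (5918/1297)·R4: [0, 0, 0, 0, -384989/6485]
5 pivots among 5 columns.
Every column is a pivot column, so the columns are linearly independent.

yes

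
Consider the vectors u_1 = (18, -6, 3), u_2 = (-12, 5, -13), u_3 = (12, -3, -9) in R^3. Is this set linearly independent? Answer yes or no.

no

Form the matrix with these vectors as rows and row reduce.
R2 ← R2 + (2/3)·R1: [0, 1, -11]
R3 ← R3 − (2/3)·R1: [0, 1, -11]
R3 ← R3 − R2: [0, 0, 0]
2 nonzero rows, so the 3 vectors span a space of dimension 2.
Since 2 < 3, the vectors are linearly dependent.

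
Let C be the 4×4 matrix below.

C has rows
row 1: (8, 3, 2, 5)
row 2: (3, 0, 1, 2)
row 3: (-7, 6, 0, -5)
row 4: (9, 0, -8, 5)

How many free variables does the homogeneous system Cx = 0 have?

1

Row reduce to echelon form.
R2 ← R2 − (3/8)·R1: [0, -9/8, 1/4, 1/8]
R3 ← R3 + (7/8)·R1: [0, 69/8, 7/4, -5/8]
R4 ← R4 − (9/8)·R1: [0, -27/8, -41/4, -5/8]
R3 ← R3 + (23/3)·R2: [0, 0, 11/3, 1/3]
R4 ← R4 − (3)·R2: [0, 0, -11, -1]
R4 ← R4 + (3)·R3: [0, 0, 0, 0]
3 nonzero rows, so rank(C) = 3.
C has 4 columns; by rank–nullity, nullity = 4 − 3 = 1.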